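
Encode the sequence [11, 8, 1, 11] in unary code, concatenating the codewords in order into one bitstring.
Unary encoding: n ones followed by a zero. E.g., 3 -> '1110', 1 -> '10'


Encode each number as n ones followed by a terminating 0:
  11 -> 111111111110 (12 bits)
  8 -> 111111110 (9 bits)
  1 -> 10 (2 bits)
  11 -> 111111111110 (12 bits)
Total length = 12 + 9 + 2 + 12 = 35 bits.

Unary([11, 8, 1, 11]) = 11111111111011111111010111111111110 (35 bits)


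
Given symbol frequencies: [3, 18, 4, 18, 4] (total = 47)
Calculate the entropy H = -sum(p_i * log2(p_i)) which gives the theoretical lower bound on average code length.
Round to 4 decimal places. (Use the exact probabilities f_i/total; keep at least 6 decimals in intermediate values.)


Per-symbol terms -p_i * log2(p_i) with p_i = f_i/47:
  p = 3/47 = 0.063830: log2(p) = -3.969626, -p*log2(p) = 0.253380
  p = 18/47 = 0.382979: log2(p) = -1.384664, -p*log2(p) = 0.530297
  p = 4/47 = 0.085106: log2(p) = -3.554589, -p*log2(p) = 0.302518
  p = 18/47 = 0.382979: log2(p) = -1.384664, -p*log2(p) = 0.530297
  p = 4/47 = 0.085106: log2(p) = -3.554589, -p*log2(p) = 0.302518
H = 0.253380 + 0.530297 + 0.302518 + 0.530297 + 0.302518 = 1.919010

H = 1.919 bits/symbol


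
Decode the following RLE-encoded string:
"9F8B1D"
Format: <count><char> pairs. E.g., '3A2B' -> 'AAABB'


Expanding each <count><char> pair:
  9F -> 'FFFFFFFFF'
  8B -> 'BBBBBBBB'
  1D -> 'D'

Decoded = FFFFFFFFFBBBBBBBBD


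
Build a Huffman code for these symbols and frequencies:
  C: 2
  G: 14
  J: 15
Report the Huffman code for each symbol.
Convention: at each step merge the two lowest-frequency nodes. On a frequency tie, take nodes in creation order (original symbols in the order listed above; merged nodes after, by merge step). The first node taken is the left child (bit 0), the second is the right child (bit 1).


Huffman tree construction:
Step 1: Merge C(2) + G(14) = 16
Step 2: Merge J(15) + (C+G)(16) = 31
Read each symbol's code off the tree from the root (left child = 0, right child = 1).

Codes:
  C: 10 (length 2)
  G: 11 (length 2)
  J: 0 (length 1)
Average code length: 47/31 = 1.5161 bits/symbol


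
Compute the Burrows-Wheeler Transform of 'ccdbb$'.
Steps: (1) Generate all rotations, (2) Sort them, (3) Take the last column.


Rotations (sorted):
  0: $ccdbb -> last char: b
  1: b$ccdb -> last char: b
  2: bb$ccd -> last char: d
  3: ccdbb$ -> last char: $
  4: cdbb$c -> last char: c
  5: dbb$cc -> last char: c


BWT = bbd$cc


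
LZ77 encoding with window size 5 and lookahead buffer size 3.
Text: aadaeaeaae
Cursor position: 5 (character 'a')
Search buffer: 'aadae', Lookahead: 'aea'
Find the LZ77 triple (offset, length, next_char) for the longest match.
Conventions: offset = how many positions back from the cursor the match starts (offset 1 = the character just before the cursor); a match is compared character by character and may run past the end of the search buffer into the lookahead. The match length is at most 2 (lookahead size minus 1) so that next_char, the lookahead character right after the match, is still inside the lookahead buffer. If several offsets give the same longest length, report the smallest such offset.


Try each offset into the search buffer:
  offset=1 (pos 4, char 'e'): match length 0
  offset=2 (pos 3, char 'a'): match length 2
  offset=3 (pos 2, char 'd'): match length 0
  offset=4 (pos 1, char 'a'): match length 1
  offset=5 (pos 0, char 'a'): match length 1
Longest match has length 2 at offset 2.
next_char = character at position 5 + 2 = 7 -> 'a'

Best match: offset=2, length=2 (matching 'ae' starting at position 3)
LZ77 triple: (2, 2, 'a')


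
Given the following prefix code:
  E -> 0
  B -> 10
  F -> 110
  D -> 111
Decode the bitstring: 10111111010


Decoding step by step:
Bits 10 -> B
Bits 111 -> D
Bits 111 -> D
Bits 0 -> E
Bits 10 -> B


Decoded message: BDDEB


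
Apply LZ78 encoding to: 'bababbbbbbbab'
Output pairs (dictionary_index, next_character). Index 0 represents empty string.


LZ78 encoding steps:
Dictionary: {0: ''}
Step 1: w='' (idx 0), next='b' -> output (0, 'b'), add 'b' as idx 1
Step 2: w='' (idx 0), next='a' -> output (0, 'a'), add 'a' as idx 2
Step 3: w='b' (idx 1), next='a' -> output (1, 'a'), add 'ba' as idx 3
Step 4: w='b' (idx 1), next='b' -> output (1, 'b'), add 'bb' as idx 4
Step 5: w='bb' (idx 4), next='b' -> output (4, 'b'), add 'bbb' as idx 5
Step 6: w='bb' (idx 4), next='a' -> output (4, 'a'), add 'bba' as idx 6
Step 7: w='b' (idx 1), end of input -> output (1, '')


Encoded: [(0, 'b'), (0, 'a'), (1, 'a'), (1, 'b'), (4, 'b'), (4, 'a'), (1, '')]


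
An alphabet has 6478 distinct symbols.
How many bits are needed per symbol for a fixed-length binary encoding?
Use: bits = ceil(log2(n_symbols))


log2(6478) = 12.6613
Bracket: 2^12 = 4096 < 6478 <= 2^13 = 8192
So ceil(log2(6478)) = 13

bits = ceil(log2(6478)) = ceil(12.6613) = 13 bits


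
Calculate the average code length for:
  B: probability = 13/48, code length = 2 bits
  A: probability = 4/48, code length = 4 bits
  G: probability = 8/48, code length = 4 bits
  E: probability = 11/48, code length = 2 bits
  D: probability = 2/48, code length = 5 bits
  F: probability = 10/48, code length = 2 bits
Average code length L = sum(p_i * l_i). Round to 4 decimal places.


Weighted contributions p_i * l_i:
  B: (13/48) * 2 = 26/48
  A: (4/48) * 4 = 16/48
  G: (8/48) * 4 = 32/48
  E: (11/48) * 2 = 22/48
  D: (2/48) * 5 = 10/48
  F: (10/48) * 2 = 20/48
Sum = (26 + 16 + 32 + 22 + 10 + 20)/48 = 126/48

L = 126/48 = 2.6250 bits/symbol


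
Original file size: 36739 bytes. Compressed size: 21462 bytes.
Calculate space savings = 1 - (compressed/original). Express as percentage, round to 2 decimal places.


ratio = compressed/original = 21462/36739 = 0.584175
savings = 1 - ratio = 1 - 0.584175 = 0.415825
as a percentage: 0.415825 * 100 = 41.58%

Space savings = 1 - 21462/36739 = 41.58%


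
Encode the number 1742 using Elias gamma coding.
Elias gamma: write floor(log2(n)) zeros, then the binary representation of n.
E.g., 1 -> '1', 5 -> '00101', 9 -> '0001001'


num_bits = floor(log2(1742)) + 1 = 11
leading_zeros = num_bits - 1 = 10
binary(1742) = 11011001110

Elias gamma(1742) = '0000000000' + '11011001110' = 000000000011011001110 (21 bits)


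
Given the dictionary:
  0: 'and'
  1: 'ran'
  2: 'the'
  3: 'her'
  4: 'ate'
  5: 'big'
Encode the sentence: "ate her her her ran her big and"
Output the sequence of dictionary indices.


Look up each word in the dictionary:
  'ate' -> 4
  'her' -> 3
  'her' -> 3
  'her' -> 3
  'ran' -> 1
  'her' -> 3
  'big' -> 5
  'and' -> 0

Encoded: [4, 3, 3, 3, 1, 3, 5, 0]


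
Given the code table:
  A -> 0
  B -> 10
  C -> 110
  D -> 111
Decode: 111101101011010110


Decoding:
111 -> D
10 -> B
110 -> C
10 -> B
110 -> C
10 -> B
110 -> C


Result: DBCBCBC


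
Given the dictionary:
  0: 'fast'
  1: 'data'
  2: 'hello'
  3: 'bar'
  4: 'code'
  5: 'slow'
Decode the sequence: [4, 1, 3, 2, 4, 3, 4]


Look up each index in the dictionary:
  4 -> 'code'
  1 -> 'data'
  3 -> 'bar'
  2 -> 'hello'
  4 -> 'code'
  3 -> 'bar'
  4 -> 'code'

Decoded: "code data bar hello code bar code"


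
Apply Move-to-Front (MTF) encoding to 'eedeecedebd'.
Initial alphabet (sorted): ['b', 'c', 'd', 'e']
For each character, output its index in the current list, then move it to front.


MTF encoding:
'e': index 3 in ['b', 'c', 'd', 'e'] -> ['e', 'b', 'c', 'd']
'e': index 0 in ['e', 'b', 'c', 'd'] -> ['e', 'b', 'c', 'd']
'd': index 3 in ['e', 'b', 'c', 'd'] -> ['d', 'e', 'b', 'c']
'e': index 1 in ['d', 'e', 'b', 'c'] -> ['e', 'd', 'b', 'c']
'e': index 0 in ['e', 'd', 'b', 'c'] -> ['e', 'd', 'b', 'c']
'c': index 3 in ['e', 'd', 'b', 'c'] -> ['c', 'e', 'd', 'b']
'e': index 1 in ['c', 'e', 'd', 'b'] -> ['e', 'c', 'd', 'b']
'd': index 2 in ['e', 'c', 'd', 'b'] -> ['d', 'e', 'c', 'b']
'e': index 1 in ['d', 'e', 'c', 'b'] -> ['e', 'd', 'c', 'b']
'b': index 3 in ['e', 'd', 'c', 'b'] -> ['b', 'e', 'd', 'c']
'd': index 2 in ['b', 'e', 'd', 'c'] -> ['d', 'b', 'e', 'c']


Output: [3, 0, 3, 1, 0, 3, 1, 2, 1, 3, 2]


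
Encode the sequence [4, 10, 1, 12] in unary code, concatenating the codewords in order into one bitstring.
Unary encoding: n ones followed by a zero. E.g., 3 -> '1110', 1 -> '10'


Encode each number as n ones followed by a terminating 0:
  4 -> 11110 (5 bits)
  10 -> 11111111110 (11 bits)
  1 -> 10 (2 bits)
  12 -> 1111111111110 (13 bits)
Total length = 5 + 11 + 2 + 13 = 31 bits.

Unary([4, 10, 1, 12]) = 1111011111111110101111111111110 (31 bits)


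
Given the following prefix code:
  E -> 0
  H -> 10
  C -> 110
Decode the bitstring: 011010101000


Decoding step by step:
Bits 0 -> E
Bits 110 -> C
Bits 10 -> H
Bits 10 -> H
Bits 10 -> H
Bits 0 -> E
Bits 0 -> E


Decoded message: ECHHHEE


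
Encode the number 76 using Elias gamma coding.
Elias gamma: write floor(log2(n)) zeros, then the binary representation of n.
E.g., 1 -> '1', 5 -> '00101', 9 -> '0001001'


num_bits = floor(log2(76)) + 1 = 7
leading_zeros = num_bits - 1 = 6
binary(76) = 1001100

Elias gamma(76) = '000000' + '1001100' = 0000001001100 (13 bits)


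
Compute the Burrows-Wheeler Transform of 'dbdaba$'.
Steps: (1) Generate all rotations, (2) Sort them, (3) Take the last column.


Rotations (sorted):
  0: $dbdaba -> last char: a
  1: a$dbdab -> last char: b
  2: aba$dbd -> last char: d
  3: ba$dbda -> last char: a
  4: bdaba$d -> last char: d
  5: daba$db -> last char: b
  6: dbdaba$ -> last char: $


BWT = abdadb$


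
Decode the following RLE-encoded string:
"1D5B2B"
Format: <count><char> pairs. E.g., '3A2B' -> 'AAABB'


Expanding each <count><char> pair:
  1D -> 'D'
  5B -> 'BBBBB'
  2B -> 'BB'

Decoded = DBBBBBBB


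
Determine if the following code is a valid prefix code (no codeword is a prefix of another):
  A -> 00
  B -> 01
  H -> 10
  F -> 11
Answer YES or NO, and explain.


Checking each pair (does one codeword prefix another?):
  A='00' vs B='01': no prefix
  A='00' vs H='10': no prefix
  A='00' vs F='11': no prefix
  B='01' vs A='00': no prefix
  B='01' vs H='10': no prefix
  B='01' vs F='11': no prefix
  H='10' vs A='00': no prefix
  H='10' vs B='01': no prefix
  H='10' vs F='11': no prefix
  F='11' vs A='00': no prefix
  F='11' vs B='01': no prefix
  F='11' vs H='10': no prefix
No violation found over all pairs.

YES -- this is a valid prefix code. No codeword is a prefix of any other codeword.


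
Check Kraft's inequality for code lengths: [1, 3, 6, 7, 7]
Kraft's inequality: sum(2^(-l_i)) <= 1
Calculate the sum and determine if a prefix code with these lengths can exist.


Sum = 2^(-1) + 2^(-3) + 2^(-6) + 2^(-7) + 2^(-7)
    = 0.5 + 0.125 + 0.015625 + 0.0078125 + 0.0078125
    = 84/128 = 0.65625
Since 0.65625 <= 1, Kraft's inequality IS satisfied.
A prefix code with these lengths CAN exist.

Kraft sum = 0.65625. Satisfied.


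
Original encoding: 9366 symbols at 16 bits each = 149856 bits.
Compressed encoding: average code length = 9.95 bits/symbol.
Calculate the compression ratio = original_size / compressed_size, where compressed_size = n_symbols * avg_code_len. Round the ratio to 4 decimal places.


original_size = n_symbols * orig_bits = 9366 * 16 = 149856 bits
compressed_size = n_symbols * avg_code_len = 9366 * 9.95 = 93191.7 bits
ratio = original_size / compressed_size = 149856 / 93191.7 = 1.608

Compression ratio = 1.608


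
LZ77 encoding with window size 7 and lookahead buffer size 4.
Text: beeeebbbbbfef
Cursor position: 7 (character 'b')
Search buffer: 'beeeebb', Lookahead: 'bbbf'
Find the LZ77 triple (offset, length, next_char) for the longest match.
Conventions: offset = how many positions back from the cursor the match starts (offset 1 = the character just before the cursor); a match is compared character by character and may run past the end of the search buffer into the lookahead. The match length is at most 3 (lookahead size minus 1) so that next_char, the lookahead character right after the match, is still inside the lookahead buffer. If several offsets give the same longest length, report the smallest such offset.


Try each offset into the search buffer:
  offset=1 (pos 6, char 'b'): match length 3
  offset=2 (pos 5, char 'b'): match length 3
  offset=3 (pos 4, char 'e'): match length 0
  offset=4 (pos 3, char 'e'): match length 0
  offset=5 (pos 2, char 'e'): match length 0
  offset=6 (pos 1, char 'e'): match length 0
  offset=7 (pos 0, char 'b'): match length 1
Longest match has length 3, found at offsets 1, 2; take the smallest, offset 1.
next_char = character at position 7 + 3 = 10 -> 'f'

Best match: offset=1, length=3 (matching 'bbb' starting at position 6)
LZ77 triple: (1, 3, 'f')


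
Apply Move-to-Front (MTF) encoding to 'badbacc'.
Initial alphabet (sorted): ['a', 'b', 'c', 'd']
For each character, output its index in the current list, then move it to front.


MTF encoding:
'b': index 1 in ['a', 'b', 'c', 'd'] -> ['b', 'a', 'c', 'd']
'a': index 1 in ['b', 'a', 'c', 'd'] -> ['a', 'b', 'c', 'd']
'd': index 3 in ['a', 'b', 'c', 'd'] -> ['d', 'a', 'b', 'c']
'b': index 2 in ['d', 'a', 'b', 'c'] -> ['b', 'd', 'a', 'c']
'a': index 2 in ['b', 'd', 'a', 'c'] -> ['a', 'b', 'd', 'c']
'c': index 3 in ['a', 'b', 'd', 'c'] -> ['c', 'a', 'b', 'd']
'c': index 0 in ['c', 'a', 'b', 'd'] -> ['c', 'a', 'b', 'd']


Output: [1, 1, 3, 2, 2, 3, 0]


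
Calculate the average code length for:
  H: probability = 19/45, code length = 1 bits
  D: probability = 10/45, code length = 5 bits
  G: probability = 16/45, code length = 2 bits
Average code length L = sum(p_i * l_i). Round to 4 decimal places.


Weighted contributions p_i * l_i:
  H: (19/45) * 1 = 19/45
  D: (10/45) * 5 = 50/45
  G: (16/45) * 2 = 32/45
Sum = (19 + 50 + 32)/45 = 101/45

L = 101/45 = 2.2444 bits/symbol


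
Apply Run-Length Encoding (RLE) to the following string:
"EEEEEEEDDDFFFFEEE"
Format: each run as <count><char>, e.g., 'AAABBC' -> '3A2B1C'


Scanning runs left to right:
  i=0: run of 'E' x 7 -> '7E'
  i=7: run of 'D' x 3 -> '3D'
  i=10: run of 'F' x 4 -> '4F'
  i=14: run of 'E' x 3 -> '3E'

RLE = 7E3D4F3E


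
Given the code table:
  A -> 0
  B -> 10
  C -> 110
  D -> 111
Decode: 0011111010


Decoding:
0 -> A
0 -> A
111 -> D
110 -> C
10 -> B


Result: AADCB


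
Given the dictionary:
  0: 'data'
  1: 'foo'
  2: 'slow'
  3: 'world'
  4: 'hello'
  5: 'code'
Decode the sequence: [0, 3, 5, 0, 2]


Look up each index in the dictionary:
  0 -> 'data'
  3 -> 'world'
  5 -> 'code'
  0 -> 'data'
  2 -> 'slow'

Decoded: "data world code data slow"


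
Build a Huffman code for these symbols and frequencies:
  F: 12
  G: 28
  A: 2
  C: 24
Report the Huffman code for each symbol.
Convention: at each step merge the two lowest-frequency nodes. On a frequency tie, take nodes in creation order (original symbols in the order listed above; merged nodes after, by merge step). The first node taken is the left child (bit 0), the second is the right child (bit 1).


Huffman tree construction:
Step 1: Merge A(2) + F(12) = 14
Step 2: Merge (A+F)(14) + C(24) = 38
Step 3: Merge G(28) + ((A+F)+C)(38) = 66
Read each symbol's code off the tree from the root (left child = 0, right child = 1).

Codes:
  F: 101 (length 3)
  G: 0 (length 1)
  A: 100 (length 3)
  C: 11 (length 2)
Average code length: 118/66 = 1.7879 bits/symbol


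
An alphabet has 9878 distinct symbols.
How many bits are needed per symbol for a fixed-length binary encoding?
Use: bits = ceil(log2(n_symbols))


log2(9878) = 13.27
Bracket: 2^13 = 8192 < 9878 <= 2^14 = 16384
So ceil(log2(9878)) = 14

bits = ceil(log2(9878)) = ceil(13.27) = 14 bits


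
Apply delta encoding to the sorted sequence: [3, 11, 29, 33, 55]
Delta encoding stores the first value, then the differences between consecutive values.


First value: 3
Deltas:
  11 - 3 = 8
  29 - 11 = 18
  33 - 29 = 4
  55 - 33 = 22


Delta encoded: [3, 8, 18, 4, 22]


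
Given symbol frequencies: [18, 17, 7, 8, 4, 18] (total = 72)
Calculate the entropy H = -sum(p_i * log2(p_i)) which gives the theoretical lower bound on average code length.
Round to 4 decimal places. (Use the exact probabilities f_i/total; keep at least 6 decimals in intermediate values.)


Per-symbol terms -p_i * log2(p_i) with p_i = f_i/72:
  p = 18/72 = 0.250000: log2(p) = -2.000000, -p*log2(p) = 0.500000
  p = 17/72 = 0.236111: log2(p) = -2.082462, -p*log2(p) = 0.491692
  p = 7/72 = 0.097222: log2(p) = -3.362570, -p*log2(p) = 0.326917
  p = 8/72 = 0.111111: log2(p) = -3.169925, -p*log2(p) = 0.352214
  p = 4/72 = 0.055556: log2(p) = -4.169925, -p*log2(p) = 0.231663
  p = 18/72 = 0.250000: log2(p) = -2.000000, -p*log2(p) = 0.500000
H = 0.500000 + 0.491692 + 0.326917 + 0.352214 + 0.231663 + 0.500000 = 2.402486

H = 2.4025 bits/symbol


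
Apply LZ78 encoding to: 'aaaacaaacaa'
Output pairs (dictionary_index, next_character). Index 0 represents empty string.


LZ78 encoding steps:
Dictionary: {0: ''}
Step 1: w='' (idx 0), next='a' -> output (0, 'a'), add 'a' as idx 1
Step 2: w='a' (idx 1), next='a' -> output (1, 'a'), add 'aa' as idx 2
Step 3: w='a' (idx 1), next='c' -> output (1, 'c'), add 'ac' as idx 3
Step 4: w='aa' (idx 2), next='a' -> output (2, 'a'), add 'aaa' as idx 4
Step 5: w='' (idx 0), next='c' -> output (0, 'c'), add 'c' as idx 5
Step 6: w='aa' (idx 2), end of input -> output (2, '')


Encoded: [(0, 'a'), (1, 'a'), (1, 'c'), (2, 'a'), (0, 'c'), (2, '')]


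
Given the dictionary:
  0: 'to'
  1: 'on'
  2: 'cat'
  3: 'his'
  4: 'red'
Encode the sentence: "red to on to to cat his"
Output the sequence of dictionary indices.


Look up each word in the dictionary:
  'red' -> 4
  'to' -> 0
  'on' -> 1
  'to' -> 0
  'to' -> 0
  'cat' -> 2
  'his' -> 3

Encoded: [4, 0, 1, 0, 0, 2, 3]


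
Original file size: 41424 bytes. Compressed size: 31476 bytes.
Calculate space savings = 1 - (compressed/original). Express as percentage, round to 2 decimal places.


ratio = compressed/original = 31476/41424 = 0.759849
savings = 1 - ratio = 1 - 0.759849 = 0.240151
as a percentage: 0.240151 * 100 = 24.02%

Space savings = 1 - 31476/41424 = 24.02%


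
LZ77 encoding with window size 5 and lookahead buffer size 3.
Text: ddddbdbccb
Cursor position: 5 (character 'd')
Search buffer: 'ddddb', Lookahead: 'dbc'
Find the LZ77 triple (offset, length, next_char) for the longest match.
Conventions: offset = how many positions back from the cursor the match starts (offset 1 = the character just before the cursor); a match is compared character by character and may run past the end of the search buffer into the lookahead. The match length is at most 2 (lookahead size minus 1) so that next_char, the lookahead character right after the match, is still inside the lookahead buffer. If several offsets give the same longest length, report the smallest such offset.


Try each offset into the search buffer:
  offset=1 (pos 4, char 'b'): match length 0
  offset=2 (pos 3, char 'd'): match length 2
  offset=3 (pos 2, char 'd'): match length 1
  offset=4 (pos 1, char 'd'): match length 1
  offset=5 (pos 0, char 'd'): match length 1
Longest match has length 2 at offset 2.
next_char = character at position 5 + 2 = 7 -> 'c'

Best match: offset=2, length=2 (matching 'db' starting at position 3)
LZ77 triple: (2, 2, 'c')


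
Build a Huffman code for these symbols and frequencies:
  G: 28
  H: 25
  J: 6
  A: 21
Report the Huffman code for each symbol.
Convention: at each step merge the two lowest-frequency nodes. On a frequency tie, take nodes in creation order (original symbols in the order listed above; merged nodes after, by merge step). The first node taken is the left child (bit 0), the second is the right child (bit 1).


Huffman tree construction:
Step 1: Merge J(6) + A(21) = 27
Step 2: Merge H(25) + (J+A)(27) = 52
Step 3: Merge G(28) + (H+(J+A))(52) = 80
Read each symbol's code off the tree from the root (left child = 0, right child = 1).

Codes:
  G: 0 (length 1)
  H: 10 (length 2)
  J: 110 (length 3)
  A: 111 (length 3)
Average code length: 159/80 = 1.9875 bits/symbol


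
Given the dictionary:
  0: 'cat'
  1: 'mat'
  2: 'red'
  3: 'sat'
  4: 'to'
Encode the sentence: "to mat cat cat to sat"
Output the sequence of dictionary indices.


Look up each word in the dictionary:
  'to' -> 4
  'mat' -> 1
  'cat' -> 0
  'cat' -> 0
  'to' -> 4
  'sat' -> 3

Encoded: [4, 1, 0, 0, 4, 3]


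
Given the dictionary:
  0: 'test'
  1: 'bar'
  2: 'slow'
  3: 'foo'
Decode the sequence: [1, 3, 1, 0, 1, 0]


Look up each index in the dictionary:
  1 -> 'bar'
  3 -> 'foo'
  1 -> 'bar'
  0 -> 'test'
  1 -> 'bar'
  0 -> 'test'

Decoded: "bar foo bar test bar test"


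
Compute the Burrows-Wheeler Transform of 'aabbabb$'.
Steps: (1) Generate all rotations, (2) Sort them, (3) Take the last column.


Rotations (sorted):
  0: $aabbabb -> last char: b
  1: aabbabb$ -> last char: $
  2: abb$aabb -> last char: b
  3: abbabb$a -> last char: a
  4: b$aabbab -> last char: b
  5: babb$aab -> last char: b
  6: bb$aabba -> last char: a
  7: bbabb$aa -> last char: a


BWT = b$babbaa


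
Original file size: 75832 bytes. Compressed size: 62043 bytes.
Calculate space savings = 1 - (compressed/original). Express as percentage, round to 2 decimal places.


ratio = compressed/original = 62043/75832 = 0.818164
savings = 1 - ratio = 1 - 0.818164 = 0.181836
as a percentage: 0.181836 * 100 = 18.18%

Space savings = 1 - 62043/75832 = 18.18%


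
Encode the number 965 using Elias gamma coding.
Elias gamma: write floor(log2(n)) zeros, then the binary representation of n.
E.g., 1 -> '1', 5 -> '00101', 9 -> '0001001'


num_bits = floor(log2(965)) + 1 = 10
leading_zeros = num_bits - 1 = 9
binary(965) = 1111000101

Elias gamma(965) = '000000000' + '1111000101' = 0000000001111000101 (19 bits)


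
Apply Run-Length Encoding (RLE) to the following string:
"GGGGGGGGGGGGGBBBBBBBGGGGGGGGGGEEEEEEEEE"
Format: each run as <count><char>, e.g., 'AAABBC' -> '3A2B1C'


Scanning runs left to right:
  i=0: run of 'G' x 13 -> '13G'
  i=13: run of 'B' x 7 -> '7B'
  i=20: run of 'G' x 10 -> '10G'
  i=30: run of 'E' x 9 -> '9E'

RLE = 13G7B10G9E


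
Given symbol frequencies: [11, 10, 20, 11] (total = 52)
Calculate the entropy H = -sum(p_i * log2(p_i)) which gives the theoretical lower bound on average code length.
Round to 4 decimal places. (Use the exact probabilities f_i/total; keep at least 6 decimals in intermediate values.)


Per-symbol terms -p_i * log2(p_i) with p_i = f_i/52:
  p = 11/52 = 0.211538: log2(p) = -2.241008, -p*log2(p) = 0.474059
  p = 10/52 = 0.192308: log2(p) = -2.378512, -p*log2(p) = 0.457406
  p = 20/52 = 0.384615: log2(p) = -1.378512, -p*log2(p) = 0.530197
  p = 11/52 = 0.211538: log2(p) = -2.241008, -p*log2(p) = 0.474059
H = 0.474059 + 0.457406 + 0.530197 + 0.474059 = 1.935721

H = 1.9357 bits/symbol


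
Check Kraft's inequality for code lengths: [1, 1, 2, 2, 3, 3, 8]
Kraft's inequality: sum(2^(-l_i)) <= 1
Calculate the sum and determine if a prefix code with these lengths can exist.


Sum = 2^(-1) + 2^(-1) + 2^(-2) + 2^(-2) + 2^(-3) + 2^(-3) + 2^(-8)
    = 0.5 + 0.5 + 0.25 + 0.25 + 0.125 + 0.125 + 0.00390625
    = 449/256 = 1.75390625
Since 1.75390625 > 1, Kraft's inequality is NOT satisfied.
A prefix code with these lengths CANNOT exist.

Kraft sum = 1.75390625. Not satisfied.


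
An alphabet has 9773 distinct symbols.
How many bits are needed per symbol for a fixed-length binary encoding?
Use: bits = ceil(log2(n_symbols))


log2(9773) = 13.2546
Bracket: 2^13 = 8192 < 9773 <= 2^14 = 16384
So ceil(log2(9773)) = 14

bits = ceil(log2(9773)) = ceil(13.2546) = 14 bits


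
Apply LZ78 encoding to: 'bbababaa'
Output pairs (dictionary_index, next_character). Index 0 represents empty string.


LZ78 encoding steps:
Dictionary: {0: ''}
Step 1: w='' (idx 0), next='b' -> output (0, 'b'), add 'b' as idx 1
Step 2: w='b' (idx 1), next='a' -> output (1, 'a'), add 'ba' as idx 2
Step 3: w='ba' (idx 2), next='b' -> output (2, 'b'), add 'bab' as idx 3
Step 4: w='' (idx 0), next='a' -> output (0, 'a'), add 'a' as idx 4
Step 5: w='a' (idx 4), end of input -> output (4, '')


Encoded: [(0, 'b'), (1, 'a'), (2, 'b'), (0, 'a'), (4, '')]


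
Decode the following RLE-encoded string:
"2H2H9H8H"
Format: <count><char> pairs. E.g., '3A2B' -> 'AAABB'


Expanding each <count><char> pair:
  2H -> 'HH'
  2H -> 'HH'
  9H -> 'HHHHHHHHH'
  8H -> 'HHHHHHHH'

Decoded = HHHHHHHHHHHHHHHHHHHHH


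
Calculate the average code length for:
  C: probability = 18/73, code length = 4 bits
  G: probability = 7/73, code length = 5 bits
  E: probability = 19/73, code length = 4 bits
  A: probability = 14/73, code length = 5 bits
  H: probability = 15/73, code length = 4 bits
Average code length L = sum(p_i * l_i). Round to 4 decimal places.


Weighted contributions p_i * l_i:
  C: (18/73) * 4 = 72/73
  G: (7/73) * 5 = 35/73
  E: (19/73) * 4 = 76/73
  A: (14/73) * 5 = 70/73
  H: (15/73) * 4 = 60/73
Sum = (72 + 35 + 76 + 70 + 60)/73 = 313/73

L = 313/73 = 4.2877 bits/symbol


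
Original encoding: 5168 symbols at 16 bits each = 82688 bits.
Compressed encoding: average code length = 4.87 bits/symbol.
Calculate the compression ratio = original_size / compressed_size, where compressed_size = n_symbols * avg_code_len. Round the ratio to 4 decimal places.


original_size = n_symbols * orig_bits = 5168 * 16 = 82688 bits
compressed_size = n_symbols * avg_code_len = 5168 * 4.87 = 25168.16 bits
ratio = original_size / compressed_size = 82688 / 25168.16 = 3.2854

Compression ratio = 3.2854


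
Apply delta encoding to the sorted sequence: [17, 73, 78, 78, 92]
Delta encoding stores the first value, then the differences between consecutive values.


First value: 17
Deltas:
  73 - 17 = 56
  78 - 73 = 5
  78 - 78 = 0
  92 - 78 = 14


Delta encoded: [17, 56, 5, 0, 14]


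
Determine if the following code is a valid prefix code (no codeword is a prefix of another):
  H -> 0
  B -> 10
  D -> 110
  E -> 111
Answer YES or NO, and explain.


Checking each pair (does one codeword prefix another?):
  H='0' vs B='10': no prefix
  H='0' vs D='110': no prefix
  H='0' vs E='111': no prefix
  B='10' vs H='0': no prefix
  B='10' vs D='110': no prefix
  B='10' vs E='111': no prefix
  D='110' vs H='0': no prefix
  D='110' vs B='10': no prefix
  D='110' vs E='111': no prefix
  E='111' vs H='0': no prefix
  E='111' vs B='10': no prefix
  E='111' vs D='110': no prefix
No violation found over all pairs.

YES -- this is a valid prefix code. No codeword is a prefix of any other codeword.


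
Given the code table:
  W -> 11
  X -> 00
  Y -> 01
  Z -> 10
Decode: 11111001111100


Decoding:
11 -> W
11 -> W
10 -> Z
01 -> Y
11 -> W
11 -> W
00 -> X


Result: WWZYWWX


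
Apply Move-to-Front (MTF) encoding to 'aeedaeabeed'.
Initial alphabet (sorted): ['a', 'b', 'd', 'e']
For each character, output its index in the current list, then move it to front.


MTF encoding:
'a': index 0 in ['a', 'b', 'd', 'e'] -> ['a', 'b', 'd', 'e']
'e': index 3 in ['a', 'b', 'd', 'e'] -> ['e', 'a', 'b', 'd']
'e': index 0 in ['e', 'a', 'b', 'd'] -> ['e', 'a', 'b', 'd']
'd': index 3 in ['e', 'a', 'b', 'd'] -> ['d', 'e', 'a', 'b']
'a': index 2 in ['d', 'e', 'a', 'b'] -> ['a', 'd', 'e', 'b']
'e': index 2 in ['a', 'd', 'e', 'b'] -> ['e', 'a', 'd', 'b']
'a': index 1 in ['e', 'a', 'd', 'b'] -> ['a', 'e', 'd', 'b']
'b': index 3 in ['a', 'e', 'd', 'b'] -> ['b', 'a', 'e', 'd']
'e': index 2 in ['b', 'a', 'e', 'd'] -> ['e', 'b', 'a', 'd']
'e': index 0 in ['e', 'b', 'a', 'd'] -> ['e', 'b', 'a', 'd']
'd': index 3 in ['e', 'b', 'a', 'd'] -> ['d', 'e', 'b', 'a']


Output: [0, 3, 0, 3, 2, 2, 1, 3, 2, 0, 3]


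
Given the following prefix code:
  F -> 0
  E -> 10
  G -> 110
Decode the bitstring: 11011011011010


Decoding step by step:
Bits 110 -> G
Bits 110 -> G
Bits 110 -> G
Bits 110 -> G
Bits 10 -> E


Decoded message: GGGGE


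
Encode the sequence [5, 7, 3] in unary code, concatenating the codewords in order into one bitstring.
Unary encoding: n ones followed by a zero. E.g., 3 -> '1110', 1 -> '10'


Encode each number as n ones followed by a terminating 0:
  5 -> 111110 (6 bits)
  7 -> 11111110 (8 bits)
  3 -> 1110 (4 bits)
Total length = 6 + 8 + 4 = 18 bits.

Unary([5, 7, 3]) = 111110111111101110 (18 bits)


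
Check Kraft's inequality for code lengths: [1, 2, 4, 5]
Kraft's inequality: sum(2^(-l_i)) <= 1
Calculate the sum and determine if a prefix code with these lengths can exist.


Sum = 2^(-1) + 2^(-2) + 2^(-4) + 2^(-5)
    = 0.5 + 0.25 + 0.0625 + 0.03125
    = 27/32 = 0.84375
Since 0.84375 <= 1, Kraft's inequality IS satisfied.
A prefix code with these lengths CAN exist.

Kraft sum = 0.84375. Satisfied.


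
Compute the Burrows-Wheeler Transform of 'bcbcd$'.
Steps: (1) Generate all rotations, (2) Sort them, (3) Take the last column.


Rotations (sorted):
  0: $bcbcd -> last char: d
  1: bcbcd$ -> last char: $
  2: bcd$bc -> last char: c
  3: cbcd$b -> last char: b
  4: cd$bcb -> last char: b
  5: d$bcbc -> last char: c


BWT = d$cbbc


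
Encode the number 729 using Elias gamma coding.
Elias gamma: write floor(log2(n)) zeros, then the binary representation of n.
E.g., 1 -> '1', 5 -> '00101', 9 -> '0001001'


num_bits = floor(log2(729)) + 1 = 10
leading_zeros = num_bits - 1 = 9
binary(729) = 1011011001

Elias gamma(729) = '000000000' + '1011011001' = 0000000001011011001 (19 bits)


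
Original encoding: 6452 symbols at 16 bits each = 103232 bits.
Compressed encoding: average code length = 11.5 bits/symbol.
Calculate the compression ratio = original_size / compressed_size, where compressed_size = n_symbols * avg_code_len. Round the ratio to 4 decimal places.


original_size = n_symbols * orig_bits = 6452 * 16 = 103232 bits
compressed_size = n_symbols * avg_code_len = 6452 * 11.5 = 74198.0 bits
ratio = original_size / compressed_size = 103232 / 74198.0 = 1.3913

Compression ratio = 1.3913


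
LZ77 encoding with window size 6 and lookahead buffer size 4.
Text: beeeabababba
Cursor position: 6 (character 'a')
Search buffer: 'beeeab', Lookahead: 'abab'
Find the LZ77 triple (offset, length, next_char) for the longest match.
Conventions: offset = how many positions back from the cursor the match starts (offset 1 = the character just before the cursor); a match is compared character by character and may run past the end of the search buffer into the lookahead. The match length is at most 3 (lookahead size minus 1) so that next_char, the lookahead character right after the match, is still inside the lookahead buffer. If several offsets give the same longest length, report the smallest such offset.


Try each offset into the search buffer:
  offset=1 (pos 5, char 'b'): match length 0
  offset=2 (pos 4, char 'a'): match length 3
  offset=3 (pos 3, char 'e'): match length 0
  offset=4 (pos 2, char 'e'): match length 0
  offset=5 (pos 1, char 'e'): match length 0
  offset=6 (pos 0, char 'b'): match length 0
Longest match has length 3 at offset 2.
next_char = character at position 6 + 3 = 9 -> 'b'

Best match: offset=2, length=3 (matching 'aba' starting at position 4)
LZ77 triple: (2, 3, 'b')


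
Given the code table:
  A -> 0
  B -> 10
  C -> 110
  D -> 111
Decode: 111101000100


Decoding:
111 -> D
10 -> B
10 -> B
0 -> A
0 -> A
10 -> B
0 -> A


Result: DBBAABA


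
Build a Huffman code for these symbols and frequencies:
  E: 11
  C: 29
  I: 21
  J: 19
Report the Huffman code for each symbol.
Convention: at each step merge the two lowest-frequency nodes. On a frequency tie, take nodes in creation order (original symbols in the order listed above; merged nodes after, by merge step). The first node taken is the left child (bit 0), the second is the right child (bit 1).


Huffman tree construction:
Step 1: Merge E(11) + J(19) = 30
Step 2: Merge I(21) + C(29) = 50
Step 3: Merge (E+J)(30) + (I+C)(50) = 80
Read each symbol's code off the tree from the root (left child = 0, right child = 1).

Codes:
  E: 00 (length 2)
  C: 11 (length 2)
  I: 10 (length 2)
  J: 01 (length 2)
Average code length: 160/80 = 2.0000 bits/symbol


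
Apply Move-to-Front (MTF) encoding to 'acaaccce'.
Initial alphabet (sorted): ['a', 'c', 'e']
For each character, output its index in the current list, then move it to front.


MTF encoding:
'a': index 0 in ['a', 'c', 'e'] -> ['a', 'c', 'e']
'c': index 1 in ['a', 'c', 'e'] -> ['c', 'a', 'e']
'a': index 1 in ['c', 'a', 'e'] -> ['a', 'c', 'e']
'a': index 0 in ['a', 'c', 'e'] -> ['a', 'c', 'e']
'c': index 1 in ['a', 'c', 'e'] -> ['c', 'a', 'e']
'c': index 0 in ['c', 'a', 'e'] -> ['c', 'a', 'e']
'c': index 0 in ['c', 'a', 'e'] -> ['c', 'a', 'e']
'e': index 2 in ['c', 'a', 'e'] -> ['e', 'c', 'a']


Output: [0, 1, 1, 0, 1, 0, 0, 2]


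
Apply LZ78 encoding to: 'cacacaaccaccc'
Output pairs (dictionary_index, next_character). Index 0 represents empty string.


LZ78 encoding steps:
Dictionary: {0: ''}
Step 1: w='' (idx 0), next='c' -> output (0, 'c'), add 'c' as idx 1
Step 2: w='' (idx 0), next='a' -> output (0, 'a'), add 'a' as idx 2
Step 3: w='c' (idx 1), next='a' -> output (1, 'a'), add 'ca' as idx 3
Step 4: w='ca' (idx 3), next='a' -> output (3, 'a'), add 'caa' as idx 4
Step 5: w='c' (idx 1), next='c' -> output (1, 'c'), add 'cc' as idx 5
Step 6: w='a' (idx 2), next='c' -> output (2, 'c'), add 'ac' as idx 6
Step 7: w='cc' (idx 5), end of input -> output (5, '')


Encoded: [(0, 'c'), (0, 'a'), (1, 'a'), (3, 'a'), (1, 'c'), (2, 'c'), (5, '')]


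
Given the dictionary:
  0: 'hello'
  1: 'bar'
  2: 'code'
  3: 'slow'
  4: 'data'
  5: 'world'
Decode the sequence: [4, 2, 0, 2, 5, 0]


Look up each index in the dictionary:
  4 -> 'data'
  2 -> 'code'
  0 -> 'hello'
  2 -> 'code'
  5 -> 'world'
  0 -> 'hello'

Decoded: "data code hello code world hello"


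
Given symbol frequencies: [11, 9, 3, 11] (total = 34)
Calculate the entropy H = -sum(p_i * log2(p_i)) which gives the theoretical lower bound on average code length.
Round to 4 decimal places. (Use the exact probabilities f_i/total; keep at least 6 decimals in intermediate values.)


Per-symbol terms -p_i * log2(p_i) with p_i = f_i/34:
  p = 11/34 = 0.323529: log2(p) = -1.628031, -p*log2(p) = 0.526716
  p = 9/34 = 0.264706: log2(p) = -1.917538, -p*log2(p) = 0.507584
  p = 3/34 = 0.088235: log2(p) = -3.502500, -p*log2(p) = 0.309044
  p = 11/34 = 0.323529: log2(p) = -1.628031, -p*log2(p) = 0.526716
H = 0.526716 + 0.507584 + 0.309044 + 0.526716 = 1.870060

H = 1.8701 bits/symbol


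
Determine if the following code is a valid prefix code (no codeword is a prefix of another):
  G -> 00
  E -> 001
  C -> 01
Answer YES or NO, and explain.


Checking each pair (does one codeword prefix another?):
  G='00' vs E='001': prefix -- VIOLATION

NO -- this is NOT a valid prefix code. G (00) is a prefix of E (001).


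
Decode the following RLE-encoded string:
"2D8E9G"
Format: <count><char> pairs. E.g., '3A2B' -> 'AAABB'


Expanding each <count><char> pair:
  2D -> 'DD'
  8E -> 'EEEEEEEE'
  9G -> 'GGGGGGGGG'

Decoded = DDEEEEEEEEGGGGGGGGG


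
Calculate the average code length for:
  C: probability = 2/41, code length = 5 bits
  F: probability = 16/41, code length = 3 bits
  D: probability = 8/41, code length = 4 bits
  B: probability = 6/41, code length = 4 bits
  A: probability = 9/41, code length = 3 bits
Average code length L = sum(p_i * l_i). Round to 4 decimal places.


Weighted contributions p_i * l_i:
  C: (2/41) * 5 = 10/41
  F: (16/41) * 3 = 48/41
  D: (8/41) * 4 = 32/41
  B: (6/41) * 4 = 24/41
  A: (9/41) * 3 = 27/41
Sum = (10 + 48 + 32 + 24 + 27)/41 = 141/41

L = 141/41 = 3.4390 bits/symbol


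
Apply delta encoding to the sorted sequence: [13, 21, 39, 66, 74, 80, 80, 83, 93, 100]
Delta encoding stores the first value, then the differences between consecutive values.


First value: 13
Deltas:
  21 - 13 = 8
  39 - 21 = 18
  66 - 39 = 27
  74 - 66 = 8
  80 - 74 = 6
  80 - 80 = 0
  83 - 80 = 3
  93 - 83 = 10
  100 - 93 = 7


Delta encoded: [13, 8, 18, 27, 8, 6, 0, 3, 10, 7]


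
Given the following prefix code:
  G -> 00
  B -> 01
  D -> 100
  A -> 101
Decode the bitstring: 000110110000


Decoding step by step:
Bits 00 -> G
Bits 01 -> B
Bits 101 -> A
Bits 100 -> D
Bits 00 -> G


Decoded message: GBADG


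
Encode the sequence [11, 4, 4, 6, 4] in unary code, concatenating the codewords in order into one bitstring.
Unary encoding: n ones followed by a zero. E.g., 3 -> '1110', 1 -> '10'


Encode each number as n ones followed by a terminating 0:
  11 -> 111111111110 (12 bits)
  4 -> 11110 (5 bits)
  4 -> 11110 (5 bits)
  6 -> 1111110 (7 bits)
  4 -> 11110 (5 bits)
Total length = 12 + 5 + 5 + 7 + 5 = 34 bits.

Unary([11, 4, 4, 6, 4]) = 1111111111101111011110111111011110 (34 bits)


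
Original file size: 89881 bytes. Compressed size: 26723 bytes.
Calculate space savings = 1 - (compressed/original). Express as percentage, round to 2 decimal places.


ratio = compressed/original = 26723/89881 = 0.297315
savings = 1 - ratio = 1 - 0.297315 = 0.702685
as a percentage: 0.702685 * 100 = 70.27%

Space savings = 1 - 26723/89881 = 70.27%


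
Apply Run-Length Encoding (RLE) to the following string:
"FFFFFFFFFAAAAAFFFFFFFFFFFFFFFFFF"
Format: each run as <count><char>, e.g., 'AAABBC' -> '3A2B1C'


Scanning runs left to right:
  i=0: run of 'F' x 9 -> '9F'
  i=9: run of 'A' x 5 -> '5A'
  i=14: run of 'F' x 18 -> '18F'

RLE = 9F5A18F


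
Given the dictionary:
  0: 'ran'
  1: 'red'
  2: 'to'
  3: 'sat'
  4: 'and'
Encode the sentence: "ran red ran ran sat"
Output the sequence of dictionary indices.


Look up each word in the dictionary:
  'ran' -> 0
  'red' -> 1
  'ran' -> 0
  'ran' -> 0
  'sat' -> 3

Encoded: [0, 1, 0, 0, 3]


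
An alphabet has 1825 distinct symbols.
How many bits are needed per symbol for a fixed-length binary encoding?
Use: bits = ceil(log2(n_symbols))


log2(1825) = 10.8337
Bracket: 2^10 = 1024 < 1825 <= 2^11 = 2048
So ceil(log2(1825)) = 11

bits = ceil(log2(1825)) = ceil(10.8337) = 11 bits


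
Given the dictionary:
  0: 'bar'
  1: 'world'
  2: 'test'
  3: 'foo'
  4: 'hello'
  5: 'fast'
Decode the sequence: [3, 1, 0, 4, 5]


Look up each index in the dictionary:
  3 -> 'foo'
  1 -> 'world'
  0 -> 'bar'
  4 -> 'hello'
  5 -> 'fast'

Decoded: "foo world bar hello fast"


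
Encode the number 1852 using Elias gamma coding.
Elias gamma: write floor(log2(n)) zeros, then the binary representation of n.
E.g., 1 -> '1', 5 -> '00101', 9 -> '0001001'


num_bits = floor(log2(1852)) + 1 = 11
leading_zeros = num_bits - 1 = 10
binary(1852) = 11100111100

Elias gamma(1852) = '0000000000' + '11100111100' = 000000000011100111100 (21 bits)


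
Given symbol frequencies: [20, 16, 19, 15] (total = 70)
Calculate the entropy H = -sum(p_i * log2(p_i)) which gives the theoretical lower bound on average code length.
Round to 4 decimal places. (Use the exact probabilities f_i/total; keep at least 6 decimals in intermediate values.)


Per-symbol terms -p_i * log2(p_i) with p_i = f_i/70:
  p = 20/70 = 0.285714: log2(p) = -1.807355, -p*log2(p) = 0.516387
  p = 16/70 = 0.228571: log2(p) = -2.129283, -p*log2(p) = 0.486693
  p = 19/70 = 0.271429: log2(p) = -1.881356, -p*log2(p) = 0.510654
  p = 15/70 = 0.214286: log2(p) = -2.222392, -p*log2(p) = 0.476227
H = 0.516387 + 0.486693 + 0.510654 + 0.476227 = 1.989961

H = 1.99 bits/symbol


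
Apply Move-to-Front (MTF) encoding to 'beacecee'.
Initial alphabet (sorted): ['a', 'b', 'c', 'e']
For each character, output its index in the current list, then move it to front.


MTF encoding:
'b': index 1 in ['a', 'b', 'c', 'e'] -> ['b', 'a', 'c', 'e']
'e': index 3 in ['b', 'a', 'c', 'e'] -> ['e', 'b', 'a', 'c']
'a': index 2 in ['e', 'b', 'a', 'c'] -> ['a', 'e', 'b', 'c']
'c': index 3 in ['a', 'e', 'b', 'c'] -> ['c', 'a', 'e', 'b']
'e': index 2 in ['c', 'a', 'e', 'b'] -> ['e', 'c', 'a', 'b']
'c': index 1 in ['e', 'c', 'a', 'b'] -> ['c', 'e', 'a', 'b']
'e': index 1 in ['c', 'e', 'a', 'b'] -> ['e', 'c', 'a', 'b']
'e': index 0 in ['e', 'c', 'a', 'b'] -> ['e', 'c', 'a', 'b']


Output: [1, 3, 2, 3, 2, 1, 1, 0]


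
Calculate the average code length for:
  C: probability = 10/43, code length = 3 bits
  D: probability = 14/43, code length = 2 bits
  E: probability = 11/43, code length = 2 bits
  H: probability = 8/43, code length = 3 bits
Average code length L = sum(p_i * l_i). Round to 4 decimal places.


Weighted contributions p_i * l_i:
  C: (10/43) * 3 = 30/43
  D: (14/43) * 2 = 28/43
  E: (11/43) * 2 = 22/43
  H: (8/43) * 3 = 24/43
Sum = (30 + 28 + 22 + 24)/43 = 104/43

L = 104/43 = 2.4186 bits/symbol
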